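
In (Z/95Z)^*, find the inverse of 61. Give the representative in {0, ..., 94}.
Apply the extended Euclidean algorithm to (95, 61), tracking rows (r, s, t) with s·95 + t·61 = r. Each division r_prev = q·r_cur + r_new produces the new row as (previous row) − q·(current row):
  row A: (95, 1, 0)   [1·95 + 0·61 = 95]
  row B: (61, 0, 1)   [0·95 + 1·61 = 61]
  95 = 1·61 + 34   → row C = row A − 1·row B = (34, 1, −1)   [check: 1·95 − 1·61 = 34]
  61 = 1·34 + 27   → row D = row B − 1·row C = (27, −1, 2)   [check: −1·95 + 2·61 = 27]
  34 = 1·27 + 7   → row E = row C − 1·row D = (7, 2, −3)   [check: 2·95 − 3·61 = 7]
  27 = 3·7 + 6   → row F = row D − 3·row E = (6, −7, 11)   [check: −7·95 + 11·61 = 6]
  7 = 1·6 + 1   → row G = row E − 1·row F = (1, 9, −14)   [check: 9·95 − 14·61 = 1]
  6 = 6·1 + 0   → remainder 0, stop. gcd = 1 (last nonzero row G).
The gcd is 1, so 61 is invertible mod 95. The last nonzero row gives 9·95 − 14·61 = 1, so t = −14. So 61^(−1) ≡ −14 ≡ 81 (mod 95). Verify: 61 · 81 = 4941 ≡ 1 (mod 95). ✓

Final answer: 61^(−1) ≡ 81 (mod 95)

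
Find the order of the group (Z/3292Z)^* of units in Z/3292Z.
(Z/3292Z)^* consists of the classes a with gcd(a, 3292) = 1, so its order is φ(3292). φ is multiplicative, with φ(p^e) = p^e − p^(e−1). Factorise 3292 = 2^2 · 823. Then
  φ(3292) = (2^2 − 2^1) · (823 − 1) = 2 · 822 = 1644.
Thus |(Z/3292Z)^*| = 1644.

Final answer: |(Z/3292Z)^*| = 1644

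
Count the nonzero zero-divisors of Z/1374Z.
Z/1374Z has 917 nonzero zero-divisors

In Z/1374Z each nonzero element is either a unit (gcd with 1374 is 1) or a zero-divisor (gcd > 1). The number of units is φ(1374): factorise 1374 = 2 · 3 · 229, so φ(1374) = (2 − 1) · (3 − 1) · (229 − 1) = 1 · 2 · 228 = 456. The nonzero elements number 1374 − 1 = 1373. Hence the nonzero zero-divisors number 1373 − 456 = 917.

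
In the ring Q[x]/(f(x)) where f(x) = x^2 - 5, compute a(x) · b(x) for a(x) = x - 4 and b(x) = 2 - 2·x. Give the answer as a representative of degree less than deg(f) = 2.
a · b ≡ 10·x - 18 (mod f(x))

First multiply in Q[x] without reducing: a · b = -2·x^2 + 10·x - 8. Now divide by f(x) = x^2 - 5, eliminating the leading term at each step:
  leading term -2·x^2: subtract (-2)·f(x) = 10 - 2·x^2, leaving 10·x - 18
The degree is now < 2, so this is the remainder. Hence a · b ≡ 10·x - 18 in Q[x]/(f).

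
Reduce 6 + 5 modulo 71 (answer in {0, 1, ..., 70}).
11

Both summands are already reduced mod 71. 6 + 5 = 11; 11 = 0·71 + 11, so (6 + 5) mod 71 = 11.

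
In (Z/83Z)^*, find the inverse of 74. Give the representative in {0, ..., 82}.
Apply the extended Euclidean algorithm to (83, 74), tracking rows (r, s, t) with s·83 + t·74 = r. Each division r_prev = q·r_cur + r_new produces the new row as (previous row) − q·(current row):
  row A: (83, 1, 0)   [1·83 + 0·74 = 83]
  row B: (74, 0, 1)   [0·83 + 1·74 = 74]
  83 = 1·74 + 9   → row C = row A − 1·row B = (9, 1, −1)   [check: 1·83 − 1·74 = 9]
  74 = 8·9 + 2   → row D = row B − 8·row C = (2, −8, 9)   [check: −8·83 + 9·74 = 2]
  9 = 4·2 + 1   → row E = row C − 4·row D = (1, 33, −37)   [check: 33·83 − 37·74 = 1]
  2 = 2·1 + 0   → remainder 0, stop. gcd = 1 (last nonzero row E).
The gcd is 1, so 74 is invertible mod 83. The last nonzero row gives 33·83 − 37·74 = 1, so t = −37. So 74^(−1) ≡ −37 ≡ 46 (mod 83). Verify: 74 · 46 = 3404 ≡ 1 (mod 83). ✓

Final answer: 74^(−1) ≡ 46 (mod 83)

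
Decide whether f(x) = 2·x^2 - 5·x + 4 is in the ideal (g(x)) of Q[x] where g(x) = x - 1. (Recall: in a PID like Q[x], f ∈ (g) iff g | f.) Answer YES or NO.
NO

In Q[x] the ideal (g) consists of all multiples of g, so f ∈ (g) iff g | f, i.e. iff the remainder of f on division by g is 0. Divide f by g (g is monic, so eliminate the leading term of the running remainder at each step):
  leading term 2·x^2: subtract (2·x)·g(x) = 2·x^2 - 2·x, leaving 4 - 3·x
  leading term -3·x: subtract (-3)·g(x) = 3 - 3·x, leaving 1
The remainder r(x) = 1 ≠ 0 (and deg r < deg g), so g ∤ f, i.e. f ∉ (g).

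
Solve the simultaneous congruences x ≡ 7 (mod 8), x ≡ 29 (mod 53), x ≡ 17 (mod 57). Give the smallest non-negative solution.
x ≡ 21335 (mod 24168); the representative in [0, 24168) is 21335

The moduli 8, 53, 57 are pairwise coprime, so by the CRT there is a unique solution mod 8·53·57 = 24168.
Solve by successive substitution. Start with x ≡ 7 (mod 8).
  Combine with x ≡ 29 (mod 53): write x = 7 + 8·t and require 7 + 8·t ≡ 29 (mod 53), i.e. 8·t ≡ 29 − 7 ≡ 22 (mod 53). Since 8^(−1) ≡ 20 (mod 53), t ≡ 20·22 ≡ 16 (mod 53). So x ≡ 7 + 8·16 = 135 (mod 424).
  Combine with x ≡ 17 (mod 57): write x = 135 + 424·t and require 135 + 424·t ≡ 17 (mod 57), i.e. 424·t ≡ 17 − 135 ≡ 53 (mod 57). Since 424^(−1) ≡ 16 (mod 57) (424 ≡ 25 (mod 57)), t ≡ 16·53 ≡ 50 (mod 57). So x ≡ 135 + 424·50 = 21335 (mod 24168).
Unique solution in [0, 24168): x = 21335.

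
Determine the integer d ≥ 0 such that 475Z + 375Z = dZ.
In the PID Z, (a, b) is generated by gcd(a, b). Compute gcd(475, 375) with the extended Euclidean algorithm, tracking rows (r, s, t) with s·475 + t·375 = r:
  row A: (475, 1, 0)   [1·475 + 0·375 = 475]
  row B: (375, 0, 1)   [0·475 + 1·375 = 375]
  475 = 1·375 + 100   → row C = row A − 1·row B = (100, 1, −1)   [check: 1·475 − 1·375 = 100]
  375 = 3·100 + 75   → row D = row B − 3·row C = (75, −3, 4)   [check: −3·475 + 4·375 = 75]
  100 = 1·75 + 25   → row E = row C − 1·row D = (25, 4, −5)   [check: 4·475 − 5·375 = 25]
  75 = 3·25 + 0   → remainder 0, stop. gcd = 25 (last nonzero row E).
So gcd(475, 375) = 25, with Bézout identity 4·475 − 5·375 = 25. Containment (⊇): the Bézout identity exhibits 25 as an element of (475, 375), giving (25) ⊆ (475, 375). Containment (⊆): since 25 | 475 and 25 | 375 (475 = 25·19, 375 = 25·15), every Z-linear combination of 475 and 375 is divisible by 25, so (475, 375) ⊆ (25). Therefore (475, 375) = (25), d = 25.

Final answer: (475, 375) = (25); d = 25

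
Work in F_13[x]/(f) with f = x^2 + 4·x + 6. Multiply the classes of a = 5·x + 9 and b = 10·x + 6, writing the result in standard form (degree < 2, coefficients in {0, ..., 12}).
a · b ≡ 11·x + 1 (mod f(x))

Multiply as integer polynomials: a · b = 50·x^2 + 120·x + 54. Reducing coefficients mod 13: a · b ≡ 11·x^2 + 3·x + 2. Now divide by f(x) = x^2 + 4·x + 6 in F_13[x], eliminating the leading term at each step:
  leading term 11·x^2: subtract (11)·f(x) = 11·x^2 + 5·x + 1, leaving 11·x + 1 (coefficients mod 13)
The degree is now < 2, so this is the remainder. Hence a · b ≡ 11·x + 1 in F_13[x]/(f).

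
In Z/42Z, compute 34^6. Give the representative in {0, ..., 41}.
22

Use repeated squaring. Binary(6) = 110. Walk through the bits of the exponent 6 left-to-right: at each bit after the leading one, square the running value, then multiply by 34 if the bit is 1 (always reducing mod 42):
  bit 1 = 1 (leading): start with 34.
  bit 2 = 1: square 34^2 = 1156 ≡ 22; bit is 1, so multiply 22·34 = 748 ≡ 34 (mod 42).
  bit 3 = 0: square 34^2 = 1156 ≡ 22 (mod 42).
Final value: 34^6 ≡ 22 (mod 42).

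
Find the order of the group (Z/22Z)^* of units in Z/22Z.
(Z/22Z)^* consists of the classes a with gcd(a, 22) = 1, so its order is φ(22). φ is multiplicative, with φ(p^e) = p^e − p^(e−1). Factorise 22 = 2 · 11. Then
  φ(22) = (2 − 1) · (11 − 1) = 1 · 10 = 10.
Thus |(Z/22Z)^*| = 10.

Final answer: |(Z/22Z)^*| = 10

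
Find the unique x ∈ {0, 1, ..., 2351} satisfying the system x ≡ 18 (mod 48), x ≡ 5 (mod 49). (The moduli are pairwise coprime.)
x ≡ 642 (mod 2352); the representative in [0, 2352) is 642

The moduli 48, 49 are pairwise coprime, so by the CRT there is a unique solution mod 48·49 = 2352.
Solve by successive substitution. Start with x ≡ 18 (mod 48).
  Combine with x ≡ 5 (mod 49): write x = 18 + 48·t and require 18 + 48·t ≡ 5 (mod 49), i.e. 48·t ≡ 5 − 18 ≡ 36 (mod 49). Since 48^(−1) ≡ 48 (mod 49), t ≡ 48·36 ≡ 13 (mod 49). So x ≡ 18 + 48·13 = 642 (mod 2352).
Unique solution in [0, 2352): x = 642.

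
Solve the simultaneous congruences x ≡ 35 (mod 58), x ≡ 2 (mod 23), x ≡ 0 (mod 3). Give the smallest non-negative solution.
The moduli 58, 23, 3 are pairwise coprime, so by the CRT there is a unique solution mod 58·23·3 = 4002.
Solve by successive substitution. Start with x ≡ 35 (mod 58).
  Combine with x ≡ 2 (mod 23): write x = 35 + 58·t and require 35 + 58·t ≡ 2 (mod 23), i.e. 58·t ≡ 2 − 35 ≡ 13 (mod 23). Since 58^(−1) ≡ 2 (mod 23) (58 ≡ 12 (mod 23)), t ≡ 2·13 ≡ 3 (mod 23). So x ≡ 35 + 58·3 = 209 (mod 1334).
  Combine with x ≡ 0 (mod 3): write x = 209 + 1334·t and require 209 + 1334·t ≡ 0 (mod 3), i.e. 1334·t ≡ 0 − 209 ≡ 1 (mod 3). Since 1334^(−1) ≡ 2 (mod 3) (1334 ≡ 2 (mod 3)), t ≡ 2·1 ≡ 2 (mod 3). So x ≡ 209 + 1334·2 = 2877 (mod 4002).
Unique solution in [0, 4002): x = 2877.

Final answer: x ≡ 2877 (mod 4002); the representative in [0, 4002) is 2877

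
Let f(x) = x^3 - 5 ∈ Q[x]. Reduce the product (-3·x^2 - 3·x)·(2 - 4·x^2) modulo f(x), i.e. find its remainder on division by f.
First multiply in Q[x] without reducing: a · b = 12·x^4 + 12·x^3 - 6·x^2 - 6·x. Now divide by f(x) = x^3 - 5, eliminating the leading term at each step:
  leading term 12·x^4: subtract (12·x)·f(x) = 12·x^4 - 60·x, leaving 12·x^3 - 6·x^2 + 54·x
  leading term 12·x^3: subtract (12)·f(x) = 12·x^3 - 60, leaving -6·x^2 + 54·x + 60
The degree is now < 3, so this is the remainder. Hence a · b ≡ -6·x^2 + 54·x + 60 in Q[x]/(f).

Final answer: a · b ≡ -6·x^2 + 54·x + 60 (mod f(x))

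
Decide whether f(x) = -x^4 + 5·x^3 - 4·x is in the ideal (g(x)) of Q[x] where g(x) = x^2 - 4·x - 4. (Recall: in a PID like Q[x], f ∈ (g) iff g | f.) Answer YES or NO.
YES

In Q[x] the ideal (g) consists of all multiples of g, so f ∈ (g) iff g | f, i.e. iff the remainder of f on division by g is 0. Divide f by g (g is monic, so eliminate the leading term of the running remainder at each step):
  leading term -x^4: subtract (-x^2)·g(x) = -x^4 + 4·x^3 + 4·x^2, leaving x^3 - 4·x^2 - 4·x
  leading term x^3: subtract (x)·g(x) = x^3 - 4·x^2 - 4·x, leaving 0
The remainder is 0, so f(x) = g(x) · h(x) with h(x) = -x^2 + x. Hence g | f, i.e. f ∈ (g).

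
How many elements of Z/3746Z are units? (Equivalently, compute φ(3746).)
Z/3746Z has φ(3746) = 1872 units

An element a ∈ Z/3746Z is a unit iff gcd(a, 3746) = 1, so the number of units is φ(3746). φ is multiplicative, with φ(p^e) = p^e − p^(e−1). Factorise 3746 = 2 · 1873. Then
  φ(3746) = (2 − 1) · (1873 − 1) = 1 · 1872 = 1872.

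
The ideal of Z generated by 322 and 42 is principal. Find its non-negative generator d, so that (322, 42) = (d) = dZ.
In the PID Z, (a, b) is generated by gcd(a, b). Compute gcd(322, 42) with the extended Euclidean algorithm, tracking rows (r, s, t) with s·322 + t·42 = r:
  row A: (322, 1, 0)   [1·322 + 0·42 = 322]
  row B: (42, 0, 1)   [0·322 + 1·42 = 42]
  322 = 7·42 + 28   → row C = row A − 7·row B = (28, 1, −7)   [check: 1·322 − 7·42 = 28]
  42 = 1·28 + 14   → row D = row B − 1·row C = (14, −1, 8)   [check: −1·322 + 8·42 = 14]
  28 = 2·14 + 0   → remainder 0, stop. gcd = 14 (last nonzero row D).
So gcd(322, 42) = 14, with Bézout identity −1·322 + 8·42 = 14. Containment (⊇): the Bézout identity exhibits 14 as an element of (322, 42), giving (14) ⊆ (322, 42). Containment (⊆): since 14 | 322 and 14 | 42 (322 = 14·23, 42 = 14·3), every Z-linear combination of 322 and 42 is divisible by 14, so (322, 42) ⊆ (14). Therefore (322, 42) = (14), d = 14.

Final answer: (322, 42) = (14); d = 14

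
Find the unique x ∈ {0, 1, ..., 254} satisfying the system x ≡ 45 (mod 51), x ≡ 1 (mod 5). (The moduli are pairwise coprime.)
x ≡ 96 (mod 255); the representative in [0, 255) is 96

The moduli 51, 5 are pairwise coprime, so by the CRT there is a unique solution mod 51·5 = 255.
Solve by successive substitution. Start with x ≡ 45 (mod 51).
  Combine with x ≡ 1 (mod 5): write x = 45 + 51·t and require 45 + 51·t ≡ 1 (mod 5), i.e. 51·t ≡ 1 − 45 ≡ 1 (mod 5). Since 51^(−1) ≡ 1 (mod 5) (51 ≡ 1 (mod 5)), t ≡ 1·1 ≡ 1 (mod 5). So x ≡ 45 + 51·1 = 96 (mod 255).
Unique solution in [0, 255): x = 96.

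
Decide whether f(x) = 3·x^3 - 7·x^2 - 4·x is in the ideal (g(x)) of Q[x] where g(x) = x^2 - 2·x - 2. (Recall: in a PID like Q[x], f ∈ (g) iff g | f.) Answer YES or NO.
NO

In Q[x] the ideal (g) consists of all multiples of g, so f ∈ (g) iff g | f, i.e. iff the remainder of f on division by g is 0. Divide f by g (g is monic, so eliminate the leading term of the running remainder at each step):
  leading term 3·x^3: subtract (3·x)·g(x) = 3·x^3 - 6·x^2 - 6·x, leaving -x^2 + 2·x
  leading term -x^2: subtract (-1)·g(x) = -x^2 + 2·x + 2, leaving -2
The remainder r(x) = -2 ≠ 0 (and deg r < deg g), so g ∤ f, i.e. f ∉ (g).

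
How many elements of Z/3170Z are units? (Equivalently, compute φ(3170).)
Z/3170Z has φ(3170) = 1264 units

An element a ∈ Z/3170Z is a unit iff gcd(a, 3170) = 1, so the number of units is φ(3170). φ is multiplicative, with φ(p^e) = p^e − p^(e−1). Factorise 3170 = 2 · 5 · 317. Then
  φ(3170) = (2 − 1) · (5 − 1) · (317 − 1) = 1 · 4 · 316 = 1264.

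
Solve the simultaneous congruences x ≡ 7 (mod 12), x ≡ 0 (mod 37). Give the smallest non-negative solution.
The moduli 12, 37 are pairwise coprime, so by the CRT there is a unique solution mod 12·37 = 444.
Solve by successive substitution. Start with x ≡ 7 (mod 12).
  Combine with x ≡ 0 (mod 37): write x = 7 + 12·t and require 7 + 12·t ≡ 0 (mod 37), i.e. 12·t ≡ 0 − 7 ≡ 30 (mod 37). Since 12^(−1) ≡ 34 (mod 37), t ≡ 34·30 ≡ 21 (mod 37). So x ≡ 7 + 12·21 = 259 (mod 444).
Unique solution in [0, 444): x = 259.

Final answer: x ≡ 259 (mod 444); the representative in [0, 444) is 259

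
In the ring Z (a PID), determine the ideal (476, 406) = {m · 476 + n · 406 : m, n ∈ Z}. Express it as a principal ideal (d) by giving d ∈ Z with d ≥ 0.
(476, 406) = (14); d = 14

In the PID Z, (a, b) is generated by gcd(a, b). Compute gcd(476, 406) with the extended Euclidean algorithm, tracking rows (r, s, t) with s·476 + t·406 = r:
  row A: (476, 1, 0)   [1·476 + 0·406 = 476]
  row B: (406, 0, 1)   [0·476 + 1·406 = 406]
  476 = 1·406 + 70   → row C = row A − 1·row B = (70, 1, −1)   [check: 1·476 − 1·406 = 70]
  406 = 5·70 + 56   → row D = row B − 5·row C = (56, −5, 6)   [check: −5·476 + 6·406 = 56]
  70 = 1·56 + 14   → row E = row C − 1·row D = (14, 6, −7)   [check: 6·476 − 7·406 = 14]
  56 = 4·14 + 0   → remainder 0, stop. gcd = 14 (last nonzero row E).
So gcd(476, 406) = 14, with Bézout identity 6·476 − 7·406 = 14. Containment (⊇): the Bézout identity exhibits 14 as an element of (476, 406), giving (14) ⊆ (476, 406). Containment (⊆): since 14 | 476 and 14 | 406 (476 = 14·34, 406 = 14·29), every Z-linear combination of 476 and 406 is divisible by 14, so (476, 406) ⊆ (14). Therefore (476, 406) = (14), d = 14.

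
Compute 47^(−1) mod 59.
Apply the extended Euclidean algorithm to (59, 47), tracking rows (r, s, t) with s·59 + t·47 = r. Each division r_prev = q·r_cur + r_new produces the new row as (previous row) − q·(current row):
  row A: (59, 1, 0)   [1·59 + 0·47 = 59]
  row B: (47, 0, 1)   [0·59 + 1·47 = 47]
  59 = 1·47 + 12   → row C = row A − 1·row B = (12, 1, −1)   [check: 1·59 − 1·47 = 12]
  47 = 3·12 + 11   → row D = row B − 3·row C = (11, −3, 4)   [check: −3·59 + 4·47 = 11]
  12 = 1·11 + 1   → row E = row C − 1·row D = (1, 4, −5)   [check: 4·59 − 5·47 = 1]
  11 = 11·1 + 0   → remainder 0, stop. gcd = 1 (last nonzero row E).
The gcd is 1, so 47 is invertible mod 59. The last nonzero row gives 4·59 − 5·47 = 1, so t = −5. So 47^(−1) ≡ −5 ≡ 54 (mod 59). Verify: 47 · 54 = 2538 ≡ 1 (mod 59). ✓

Final answer: 47^(−1) ≡ 54 (mod 59)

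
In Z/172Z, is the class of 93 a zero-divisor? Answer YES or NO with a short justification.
gcd(93, 172) = 1, so 93 is a unit in Z/172Z (it has a multiplicative inverse). A unit cannot be a zero-divisor: if 93·b ≡ 0 then multiplying both sides by 93^(−1) gives b ≡ 0. So 93 is not a zero-divisor.

Final answer: NO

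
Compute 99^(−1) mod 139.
99^(−1) ≡ 66 (mod 139)

Apply the extended Euclidean algorithm to (139, 99), tracking rows (r, s, t) with s·139 + t·99 = r. Each division r_prev = q·r_cur + r_new produces the new row as (previous row) − q·(current row):
  row A: (139, 1, 0)   [1·139 + 0·99 = 139]
  row B: (99, 0, 1)   [0·139 + 1·99 = 99]
  139 = 1·99 + 40   → row C = row A − 1·row B = (40, 1, −1)   [check: 1·139 − 1·99 = 40]
  99 = 2·40 + 19   → row D = row B − 2·row C = (19, −2, 3)   [check: −2·139 + 3·99 = 19]
  40 = 2·19 + 2   → row E = row C − 2·row D = (2, 5, −7)   [check: 5·139 − 7·99 = 2]
  19 = 9·2 + 1   → row F = row D − 9·row E = (1, −47, 66)   [check: −47·139 + 66·99 = 1]
  2 = 2·1 + 0   → remainder 0, stop. gcd = 1 (last nonzero row F).
The gcd is 1, so 99 is invertible mod 139. The last nonzero row gives −47·139 + 66·99 = 1, so t = 66. So 99^(−1) ≡ 66 (mod 139). Verify: 99 · 66 = 6534 ≡ 1 (mod 139). ✓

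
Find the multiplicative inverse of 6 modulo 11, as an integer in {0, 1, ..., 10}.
6^(−1) ≡ 2 (mod 11)

Apply the extended Euclidean algorithm to (11, 6), tracking rows (r, s, t) with s·11 + t·6 = r. Each division r_prev = q·r_cur + r_new produces the new row as (previous row) − q·(current row):
  row A: (11, 1, 0)   [1·11 + 0·6 = 11]
  row B: (6, 0, 1)   [0·11 + 1·6 = 6]
  11 = 1·6 + 5   → row C = row A − 1·row B = (5, 1, −1)   [check: 1·11 − 1·6 = 5]
  6 = 1·5 + 1   → row D = row B − 1·row C = (1, −1, 2)   [check: −1·11 + 2·6 = 1]
  5 = 5·1 + 0   → remainder 0, stop. gcd = 1 (last nonzero row D).
The gcd is 1, so 6 is invertible mod 11. The last nonzero row gives −1·11 + 2·6 = 1, so t = 2. So 6^(−1) ≡ 2 (mod 11). Verify: 6 · 2 = 12 ≡ 1 (mod 11). ✓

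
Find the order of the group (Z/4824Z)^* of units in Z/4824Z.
(Z/4824Z)^* consists of the classes a with gcd(a, 4824) = 1, so its order is φ(4824). φ is multiplicative, with φ(p^e) = p^e − p^(e−1). Factorise 4824 = 2^3 · 3^2 · 67. Then
  φ(4824) = (2^3 − 2^2) · (3^2 − 3^1) · (67 − 1) = 4 · 6 · 66 = 1584.
Thus |(Z/4824Z)^*| = 1584.

Final answer: |(Z/4824Z)^*| = 1584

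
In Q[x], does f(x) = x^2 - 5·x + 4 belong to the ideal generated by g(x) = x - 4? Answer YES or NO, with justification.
YES

In Q[x] the ideal (g) consists of all multiples of g, so f ∈ (g) iff g | f, i.e. iff the remainder of f on division by g is 0. Divide f by g (g is monic, so eliminate the leading term of the running remainder at each step):
  leading term x^2: subtract (x)·g(x) = x^2 - 4·x, leaving 4 - x
  leading term -x: subtract (-1)·g(x) = 4 - x, leaving 0
The remainder is 0, so f(x) = g(x) · h(x) with h(x) = x - 1. Hence g | f, i.e. f ∈ (g).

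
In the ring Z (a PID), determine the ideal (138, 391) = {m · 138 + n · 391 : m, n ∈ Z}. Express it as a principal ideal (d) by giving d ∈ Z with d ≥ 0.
In the PID Z, (a, b) is generated by gcd(a, b). Compute gcd(391, 138) with the extended Euclidean algorithm, tracking rows (r, s, t) with s·391 + t·138 = r:
  row A: (391, 1, 0)   [1·391 + 0·138 = 391]
  row B: (138, 0, 1)   [0·391 + 1·138 = 138]
  391 = 2·138 + 115   → row C = row A − 2·row B = (115, 1, −2)   [check: 1·391 − 2·138 = 115]
  138 = 1·115 + 23   → row D = row B − 1·row C = (23, −1, 3)   [check: −1·391 + 3·138 = 23]
  115 = 5·23 + 0   → remainder 0, stop. gcd = 23 (last nonzero row D).
So gcd(138, 391) = 23, with Bézout identity −1·391 + 3·138 = 23. Containment (⊇): the Bézout identity exhibits 23 as an element of (138, 391), giving (23) ⊆ (138, 391). Containment (⊆): since 23 | 138 and 23 | 391 (138 = 23·6, 391 = 23·17), every Z-linear combination of 138 and 391 is divisible by 23, so (138, 391) ⊆ (23). Therefore (138, 391) = (23), d = 23.

Final answer: (138, 391) = (23); d = 23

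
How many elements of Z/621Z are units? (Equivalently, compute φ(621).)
Z/621Z has φ(621) = 396 units

An element a ∈ Z/621Z is a unit iff gcd(a, 621) = 1, so the number of units is φ(621). φ is multiplicative, with φ(p^e) = p^e − p^(e−1). Factorise 621 = 3^3 · 23. Then
  φ(621) = (3^3 − 3^2) · (23 − 1) = 18 · 22 = 396.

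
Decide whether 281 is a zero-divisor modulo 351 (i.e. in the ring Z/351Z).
NO

gcd(281, 351) = 1, so 281 is a unit in Z/351Z (it has a multiplicative inverse). A unit cannot be a zero-divisor: if 281·b ≡ 0 then multiplying both sides by 281^(−1) gives b ≡ 0. So 281 is not a zero-divisor.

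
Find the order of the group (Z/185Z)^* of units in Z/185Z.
|(Z/185Z)^*| = 144

(Z/185Z)^* consists of the classes a with gcd(a, 185) = 1, so its order is φ(185). φ is multiplicative, with φ(p^e) = p^e − p^(e−1). Factorise 185 = 5 · 37. Then
  φ(185) = (5 − 1) · (37 − 1) = 4 · 36 = 144.
Thus |(Z/185Z)^*| = 144.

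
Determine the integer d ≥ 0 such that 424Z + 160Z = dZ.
In the PID Z, (a, b) is generated by gcd(a, b). Compute gcd(424, 160) with the extended Euclidean algorithm, tracking rows (r, s, t) with s·424 + t·160 = r:
  row A: (424, 1, 0)   [1·424 + 0·160 = 424]
  row B: (160, 0, 1)   [0·424 + 1·160 = 160]
  424 = 2·160 + 104   → row C = row A − 2·row B = (104, 1, −2)   [check: 1·424 − 2·160 = 104]
  160 = 1·104 + 56   → row D = row B − 1·row C = (56, −1, 3)   [check: −1·424 + 3·160 = 56]
  104 = 1·56 + 48   → row E = row C − 1·row D = (48, 2, −5)   [check: 2·424 − 5·160 = 48]
  56 = 1·48 + 8   → row F = row D − 1·row E = (8, −3, 8)   [check: −3·424 + 8·160 = 8]
  48 = 6·8 + 0   → remainder 0, stop. gcd = 8 (last nonzero row F).
So gcd(424, 160) = 8, with Bézout identity −3·424 + 8·160 = 8. Containment (⊇): the Bézout identity exhibits 8 as an element of (424, 160), giving (8) ⊆ (424, 160). Containment (⊆): since 8 | 424 and 8 | 160 (424 = 8·53, 160 = 8·20), every Z-linear combination of 424 and 160 is divisible by 8, so (424, 160) ⊆ (8). Therefore (424, 160) = (8), d = 8.

Final answer: (424, 160) = (8); d = 8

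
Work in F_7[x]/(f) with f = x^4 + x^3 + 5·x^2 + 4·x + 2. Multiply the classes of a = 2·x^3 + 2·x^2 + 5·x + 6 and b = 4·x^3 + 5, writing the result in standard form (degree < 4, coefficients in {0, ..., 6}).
a · b ≡ x^3 + 3·x^2 (mod f(x))

Multiply as integer polynomials: a · b = 8·x^6 + 8·x^5 + 20·x^4 + 34·x^3 + 10·x^2 + 25·x + 30. Reducing coefficients mod 7: a · b ≡ x^6 + x^5 + 6·x^4 + 6·x^3 + 3·x^2 + 4·x + 2. Now divide by f(x) = x^4 + x^3 + 5·x^2 + 4·x + 2 in F_7[x], eliminating the leading term at each step:
  leading term x^6: subtract (x^2)·f(x) = x^6 + x^5 + 5·x^4 + 4·x^3 + 2·x^2, leaving x^4 + 2·x^3 + x^2 + 4·x + 2 (coefficients mod 7)
  leading term x^4: subtract (1)·f(x) = x^4 + x^3 + 5·x^2 + 4·x + 2, leaving x^3 + 3·x^2 (coefficients mod 7)
The degree is now < 4, so this is the remainder. Hence a · b ≡ x^3 + 3·x^2 in F_7[x]/(f).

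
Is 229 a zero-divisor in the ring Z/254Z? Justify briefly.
NO

gcd(229, 254) = 1, so 229 is a unit in Z/254Z (it has a multiplicative inverse). A unit cannot be a zero-divisor: if 229·b ≡ 0 then multiplying both sides by 229^(−1) gives b ≡ 0. So 229 is not a zero-divisor.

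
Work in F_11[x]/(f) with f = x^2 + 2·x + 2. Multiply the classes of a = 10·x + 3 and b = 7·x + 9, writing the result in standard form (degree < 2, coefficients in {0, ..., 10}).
a · b ≡ 4·x + 8 (mod f(x))

Multiply as integer polynomials: a · b = 70·x^2 + 111·x + 27. Reducing coefficients mod 11: a · b ≡ 4·x^2 + x + 5. Now divide by f(x) = x^2 + 2·x + 2 in F_11[x], eliminating the leading term at each step:
  leading term 4·x^2: subtract (4)·f(x) = 4·x^2 + 8·x + 8, leaving 4·x + 8 (coefficients mod 11)
The degree is now < 2, so this is the remainder. Hence a · b ≡ 4·x + 8 in F_11[x]/(f).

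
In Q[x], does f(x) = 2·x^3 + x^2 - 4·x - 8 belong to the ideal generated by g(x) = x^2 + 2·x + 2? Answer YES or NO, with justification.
NO

In Q[x] the ideal (g) consists of all multiples of g, so f ∈ (g) iff g | f, i.e. iff the remainder of f on division by g is 0. Divide f by g (g is monic, so eliminate the leading term of the running remainder at each step):
  leading term 2·x^3: subtract (2·x)·g(x) = 2·x^3 + 4·x^2 + 4·x, leaving -3·x^2 - 8·x - 8
  leading term -3·x^2: subtract (-3)·g(x) = -3·x^2 - 6·x - 6, leaving -2·x - 2
The remainder r(x) = -2·x - 2 ≠ 0 (and deg r < deg g), so g ∤ f, i.e. f ∉ (g).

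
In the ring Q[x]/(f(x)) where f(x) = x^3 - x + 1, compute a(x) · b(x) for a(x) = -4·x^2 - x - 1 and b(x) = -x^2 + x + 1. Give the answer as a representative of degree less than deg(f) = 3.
First multiply in Q[x] without reducing: a · b = 4·x^4 - 3·x^3 - 4·x^2 - 2·x - 1. Now divide by f(x) = x^3 - x + 1, eliminating the leading term at each step:
  leading term 4·x^4: subtract (4·x)·f(x) = 4·x^4 - 4·x^2 + 4·x, leaving -3·x^3 - 6·x - 1
  leading term -3·x^3: subtract (-3)·f(x) = -3·x^3 + 3·x - 3, leaving 2 - 9·x
The degree is now < 3, so this is the remainder. Hence a · b ≡ 2 - 9·x in Q[x]/(f).

Final answer: a · b ≡ 2 - 9·x (mod f(x))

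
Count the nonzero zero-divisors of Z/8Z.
In Z/8Z each nonzero element is either a unit (gcd with 8 is 1) or a zero-divisor (gcd > 1). The number of units is φ(8): factorise 8 = 2^3, so φ(8) = (2^3 − 2^2) = 4 = 4. The nonzero elements number 8 − 1 = 7. Hence the nonzero zero-divisors number 7 − 4 = 3.

Final answer: Z/8Z has 3 nonzero zero-divisors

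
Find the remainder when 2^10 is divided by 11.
Use repeated squaring. Binary(10) = 1010. Walk through the bits of the exponent 10 left-to-right: at each bit after the leading one, square the running value, then multiply by 2 if the bit is 1 (always reducing mod 11):
  bit 1 = 1 (leading): start with 2.
  bit 2 = 0: square 2^2 = 4 (mod 11).
  bit 3 = 1: square 4^2 = 16 ≡ 5; bit is 1, so multiply 5·2 = 10 (mod 11).
  bit 4 = 0: square 10^2 = 100 ≡ 1 (mod 11).
Final value: 2^10 ≡ 1 (mod 11).

Final answer: 1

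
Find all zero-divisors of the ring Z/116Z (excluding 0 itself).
An element a ∈ Z/116Z (with a ≠ 0) is a zero-divisor iff gcd(a, 116) > 1 (because a is a unit precisely when gcd(a, n) = 1, and in Z/nZ every nonzero, non-unit element is a zero-divisor). Scan a = 1, ..., 115 and keep those with gcd(a, 116) > 1:
  gcd(2, 116) = 2, gcd(4, 116) = 4, gcd(6, 116) = 2, gcd(8, 116) = 4, gcd(10, 116) = 2, gcd(12, 116) = 4, gcd(14, 116) = 2, gcd(16, 116) = 4, gcd(18, 116) = 2, gcd(20, 116) = 4, gcd(22, 116) = 2, gcd(24, 116) = 4, gcd(26, 116) = 2, gcd(28, 116) = 4, gcd(29, 116) = 29, gcd(30, 116) = 2, gcd(32, 116) = 4, gcd(34, 116) = 2, gcd(36, 116) = 4, gcd(38, 116) = 2, gcd(40, 116) = 4, gcd(42, 116) = 2, gcd(44, 116) = 4, gcd(46, 116) = 2, gcd(48, 116) = 4, gcd(50, 116) = 2, gcd(52, 116) = 4, gcd(54, 116) = 2, gcd(56, 116) = 4, gcd(58, 116) = 58, gcd(60, 116) = 4, gcd(62, 116) = 2, gcd(64, 116) = 4, gcd(66, 116) = 2, gcd(68, 116) = 4, gcd(70, 116) = 2, gcd(72, 116) = 4, gcd(74, 116) = 2, gcd(76, 116) = 4, gcd(78, 116) = 2, gcd(80, 116) = 4, gcd(82, 116) = 2, gcd(84, 116) = 4, gcd(86, 116) = 2, gcd(87, 116) = 29, gcd(88, 116) = 4, gcd(90, 116) = 2, gcd(92, 116) = 4, gcd(94, 116) = 2, gcd(96, 116) = 4, gcd(98, 116) = 2, gcd(100, 116) = 4, gcd(102, 116) = 2, gcd(104, 116) = 4, gcd(106, 116) = 2, gcd(108, 116) = 4, gcd(110, 116) = 2, gcd(112, 116) = 4, gcd(114, 116) = 2.
All other a ∈ {1, ..., 115} have gcd(a, 116) = 1 and are units. So the nonzero zero-divisors are exactly the 59 values of a appearing in this scan.

Final answer: nonzero zero-divisors of Z/116Z = {2, 4, 6, 8, 10, 12, 14, 16, 18, 20, 22, 24, 26, 28, 29, 30, 32, 34, 36, 38, 40, 42, 44, 46, 48, 50, 52, 54, 56, 58, 60, 62, 64, 66, 68, 70, 72, 74, 76, 78, 80, 82, 84, 86, 87, 88, 90, 92, 94, 96, 98, 100, 102, 104, 106, 108, 110, 112, 114}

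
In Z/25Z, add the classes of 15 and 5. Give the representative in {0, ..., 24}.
20

Both summands are already reduced mod 25. 15 + 5 = 20; 20 = 0·25 + 20, so (15 + 5) mod 25 = 20.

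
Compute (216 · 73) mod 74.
6

Reduce the factors first: 216 ≡ 68 (mod 74), so 216 · 73 ≡ 68 · 73 (mod 74). 68 · 73 = 4964. Dividing by 74: 4964 = 67·74 + 6. So (216 · 73) mod 74 = 6.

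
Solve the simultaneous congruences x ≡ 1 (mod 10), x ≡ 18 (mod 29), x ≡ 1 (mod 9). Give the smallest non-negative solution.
The moduli 10, 29, 9 are pairwise coprime, so by the CRT there is a unique solution mod 10·29·9 = 2610.
Solve by successive substitution. Start with x ≡ 1 (mod 10).
  Combine with x ≡ 18 (mod 29): write x = 1 + 10·t and require 1 + 10·t ≡ 18 (mod 29), i.e. 10·t ≡ 18 − 1 ≡ 17 (mod 29). Since 10^(−1) ≡ 3 (mod 29), t ≡ 3·17 ≡ 22 (mod 29). So x ≡ 1 + 10·22 = 221 (mod 290).
  Combine with x ≡ 1 (mod 9): write x = 221 + 290·t and require 221 + 290·t ≡ 1 (mod 9), i.e. 290·t ≡ 1 − 221 ≡ 5 (mod 9). Since 290^(−1) ≡ 5 (mod 9) (290 ≡ 2 (mod 9)), t ≡ 5·5 ≡ 7 (mod 9). So x ≡ 221 + 290·7 = 2251 (mod 2610).
Unique solution in [0, 2610): x = 2251.

Final answer: x ≡ 2251 (mod 2610); the representative in [0, 2610) is 2251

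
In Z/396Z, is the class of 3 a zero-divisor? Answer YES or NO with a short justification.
YES

gcd(3, 396) = 3 > 1, so 3 is not a unit in Z/396Z. In Z/nZ every nonzero non-unit is a zero-divisor: explicitly, take b = 396/gcd = 132 ≠ 0 (mod 396); then 3·132 = 396 = 1·396, i.e. 3·132 ≡ 0 (mod 396). So 3 is a zero-divisor.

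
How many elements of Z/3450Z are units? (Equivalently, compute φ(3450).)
An element a ∈ Z/3450Z is a unit iff gcd(a, 3450) = 1, so the number of units is φ(3450). φ is multiplicative, with φ(p^e) = p^e − p^(e−1). Factorise 3450 = 2 · 3 · 5^2 · 23. Then
  φ(3450) = (2 − 1) · (3 − 1) · (5^2 − 5^1) · (23 − 1) = 1 · 2 · 20 · 22 = 880.

Final answer: Z/3450Z has φ(3450) = 880 units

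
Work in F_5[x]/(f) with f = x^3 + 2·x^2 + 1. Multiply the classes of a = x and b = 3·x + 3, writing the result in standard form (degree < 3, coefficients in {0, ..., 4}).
a · b ≡ 3·x^2 + 3·x (mod f(x))

Multiply as integer polynomials: a · b = 3·x^2 + 3·x. Reducing coefficients mod 5: a · b ≡ 3·x^2 + 3·x. This already has degree < 3, so no reduction by f is needed. Hence a · b ≡ 3·x^2 + 3·x in F_5[x]/(f).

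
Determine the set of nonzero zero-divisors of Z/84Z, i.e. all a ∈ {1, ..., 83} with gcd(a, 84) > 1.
nonzero zero-divisors of Z/84Z = {2, 3, 4, 6, 7, 8, 9, 10, 12, 14, 15, 16, 18, 20, 21, 22, 24, 26, 27, 28, 30, 32, 33, 34, 35, 36, 38, 39, 40, 42, 44, 45, 46, 48, 49, 50, 51, 52, 54, 56, 57, 58, 60, 62, 63, 64, 66, 68, 69, 70, 72, 74, 75, 76, 77, 78, 80, 81, 82}

An element a ∈ Z/84Z (with a ≠ 0) is a zero-divisor iff gcd(a, 84) > 1 (because a is a unit precisely when gcd(a, n) = 1, and in Z/nZ every nonzero, non-unit element is a zero-divisor). Scan a = 1, ..., 83 and keep those with gcd(a, 84) > 1:
  gcd(2, 84) = 2, gcd(3, 84) = 3, gcd(4, 84) = 4, gcd(6, 84) = 6, gcd(7, 84) = 7, gcd(8, 84) = 4, gcd(9, 84) = 3, gcd(10, 84) = 2, gcd(12, 84) = 12, gcd(14, 84) = 14, gcd(15, 84) = 3, gcd(16, 84) = 4, gcd(18, 84) = 6, gcd(20, 84) = 4, gcd(21, 84) = 21, gcd(22, 84) = 2, gcd(24, 84) = 12, gcd(26, 84) = 2, gcd(27, 84) = 3, gcd(28, 84) = 28, gcd(30, 84) = 6, gcd(32, 84) = 4, gcd(33, 84) = 3, gcd(34, 84) = 2, gcd(35, 84) = 7, gcd(36, 84) = 12, gcd(38, 84) = 2, gcd(39, 84) = 3, gcd(40, 84) = 4, gcd(42, 84) = 42, gcd(44, 84) = 4, gcd(45, 84) = 3, gcd(46, 84) = 2, gcd(48, 84) = 12, gcd(49, 84) = 7, gcd(50, 84) = 2, gcd(51, 84) = 3, gcd(52, 84) = 4, gcd(54, 84) = 6, gcd(56, 84) = 28, gcd(57, 84) = 3, gcd(58, 84) = 2, gcd(60, 84) = 12, gcd(62, 84) = 2, gcd(63, 84) = 21, gcd(64, 84) = 4, gcd(66, 84) = 6, gcd(68, 84) = 4, gcd(69, 84) = 3, gcd(70, 84) = 14, gcd(72, 84) = 12, gcd(74, 84) = 2, gcd(75, 84) = 3, gcd(76, 84) = 4, gcd(77, 84) = 7, gcd(78, 84) = 6, gcd(80, 84) = 4, gcd(81, 84) = 3, gcd(82, 84) = 2.
All other a ∈ {1, ..., 83} have gcd(a, 84) = 1 and are units. So the nonzero zero-divisors are exactly the 59 values of a appearing in this scan.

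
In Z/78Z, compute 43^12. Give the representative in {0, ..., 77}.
1

Use repeated squaring. Binary(12) = 1100. Walk through the bits of the exponent 12 left-to-right: at each bit after the leading one, square the running value, then multiply by 43 if the bit is 1 (always reducing mod 78):
  bit 1 = 1 (leading): start with 43.
  bit 2 = 1: square 43^2 = 1849 ≡ 55; bit is 1, so multiply 55·43 = 2365 ≡ 25 (mod 78).
  bit 3 = 0: square 25^2 = 625 ≡ 1 (mod 78).
  bit 4 = 0: square 1^2 = 1 (mod 78).
Final value: 43^12 ≡ 1 (mod 78).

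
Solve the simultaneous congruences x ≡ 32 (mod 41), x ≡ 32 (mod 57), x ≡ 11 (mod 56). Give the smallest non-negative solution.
x ≡ 81827 (mod 130872); the representative in [0, 130872) is 81827

The moduli 41, 57, 56 are pairwise coprime, so by the CRT there is a unique solution mod 41·57·56 = 130872.
Solve by successive substitution. Start with x ≡ 32 (mod 41).
  Combine with x ≡ 32 (mod 57): write x = 32 + 41·t and require 32 + 41·t ≡ 32 (mod 57), i.e. 41·t ≡ 32 − 32 ≡ 0 (mod 57). Since 41^(−1) ≡ 32 (mod 57), t ≡ 32·0 ≡ 0 (mod 57). So x ≡ 32 + 41·0 = 32 (mod 2337).
  Combine with x ≡ 11 (mod 56): write x = 32 + 2337·t and require 32 + 2337·t ≡ 11 (mod 56), i.e. 2337·t ≡ 11 − 32 ≡ 35 (mod 56). Since 2337^(−1) ≡ 41 (mod 56) (2337 ≡ 41 (mod 56)), t ≡ 41·35 ≡ 35 (mod 56). So x ≡ 32 + 2337·35 = 81827 (mod 130872).
Unique solution in [0, 130872): x = 81827.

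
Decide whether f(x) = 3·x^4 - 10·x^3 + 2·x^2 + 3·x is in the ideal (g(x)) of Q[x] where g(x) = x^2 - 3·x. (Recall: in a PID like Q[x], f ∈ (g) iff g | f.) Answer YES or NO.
In Q[x] the ideal (g) consists of all multiples of g, so f ∈ (g) iff g | f, i.e. iff the remainder of f on division by g is 0. Divide f by g (g is monic, so eliminate the leading term of the running remainder at each step):
  leading term 3·x^4: subtract (3·x^2)·g(x) = 3·x^4 - 9·x^3, leaving -x^3 + 2·x^2 + 3·x
  leading term -x^3: subtract (-x)·g(x) = -x^3 + 3·x^2, leaving -x^2 + 3·x
  leading term -x^2: subtract (-1)·g(x) = -x^2 + 3·x, leaving 0
The remainder is 0, so f(x) = g(x) · h(x) with h(x) = 3·x^2 - x - 1. Hence g | f, i.e. f ∈ (g).

Final answer: YES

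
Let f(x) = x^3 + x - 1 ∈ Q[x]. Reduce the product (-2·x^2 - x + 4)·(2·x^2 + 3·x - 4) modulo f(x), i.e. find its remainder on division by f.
First multiply in Q[x] without reducing: a · b = -4·x^4 - 8·x^3 + 13·x^2 + 16·x - 16. Now divide by f(x) = x^3 + x - 1, eliminating the leading term at each step:
  leading term -4·x^4: subtract (-4·x)·f(x) = -4·x^4 - 4·x^2 + 4·x, leaving -8·x^3 + 17·x^2 + 12·x - 16
  leading term -8·x^3: subtract (-8)·f(x) = -8·x^3 - 8·x + 8, leaving 17·x^2 + 20·x - 24
The degree is now < 3, so this is the remainder. Hence a · b ≡ 17·x^2 + 20·x - 24 in Q[x]/(f).

Final answer: a · b ≡ 17·x^2 + 20·x - 24 (mod f(x))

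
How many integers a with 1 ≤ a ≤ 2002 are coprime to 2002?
The number of a ∈ {1, ..., 2002} with gcd(a, 2002) = 1 is by definition Euler's totient φ(2002). φ is multiplicative, with φ(p^e) = p^e − p^(e−1). Factorise 2002 = 2 · 7 · 11 · 13. Then
  φ(2002) = (2 − 1) · (7 − 1) · (11 − 1) · (13 − 1) = 1 · 6 · 10 · 12 = 720.
So there are 720 such integers.

Final answer: 720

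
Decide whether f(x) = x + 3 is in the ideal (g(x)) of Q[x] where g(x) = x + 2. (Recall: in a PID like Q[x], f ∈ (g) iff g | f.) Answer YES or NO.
NO

In Q[x] the ideal (g) consists of all multiples of g, so f ∈ (g) iff g | f, i.e. iff the remainder of f on division by g is 0. Divide f by g (g is monic, so eliminate the leading term of the running remainder at each step):
  leading term x: subtract (1)·g(x) = x + 2, leaving 1
The remainder r(x) = 1 ≠ 0 (and deg r < deg g), so g ∤ f, i.e. f ∉ (g).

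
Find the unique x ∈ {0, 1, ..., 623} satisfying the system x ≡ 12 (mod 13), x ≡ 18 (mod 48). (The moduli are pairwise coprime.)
x ≡ 402 (mod 624); the representative in [0, 624) is 402

The moduli 13, 48 are pairwise coprime, so by the CRT there is a unique solution mod 13·48 = 624.
Solve by successive substitution. Start with x ≡ 12 (mod 13).
  Combine with x ≡ 18 (mod 48): write x = 12 + 13·t and require 12 + 13·t ≡ 18 (mod 48), i.e. 13·t ≡ 18 − 12 ≡ 6 (mod 48). Since 13^(−1) ≡ 37 (mod 48), t ≡ 37·6 ≡ 30 (mod 48). So x ≡ 12 + 13·30 = 402 (mod 624).
Unique solution in [0, 624): x = 402.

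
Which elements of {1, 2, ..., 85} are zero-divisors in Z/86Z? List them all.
nonzero zero-divisors of Z/86Z = {2, 4, 6, 8, 10, 12, 14, 16, 18, 20, 22, 24, 26, 28, 30, 32, 34, 36, 38, 40, 42, 43, 44, 46, 48, 50, 52, 54, 56, 58, 60, 62, 64, 66, 68, 70, 72, 74, 76, 78, 80, 82, 84}

An element a ∈ Z/86Z (with a ≠ 0) is a zero-divisor iff gcd(a, 86) > 1 (because a is a unit precisely when gcd(a, n) = 1, and in Z/nZ every nonzero, non-unit element is a zero-divisor). Scan a = 1, ..., 85 and keep those with gcd(a, 86) > 1:
  gcd(2, 86) = 2, gcd(4, 86) = 2, gcd(6, 86) = 2, gcd(8, 86) = 2, gcd(10, 86) = 2, gcd(12, 86) = 2, gcd(14, 86) = 2, gcd(16, 86) = 2, gcd(18, 86) = 2, gcd(20, 86) = 2, gcd(22, 86) = 2, gcd(24, 86) = 2, gcd(26, 86) = 2, gcd(28, 86) = 2, gcd(30, 86) = 2, gcd(32, 86) = 2, gcd(34, 86) = 2, gcd(36, 86) = 2, gcd(38, 86) = 2, gcd(40, 86) = 2, gcd(42, 86) = 2, gcd(43, 86) = 43, gcd(44, 86) = 2, gcd(46, 86) = 2, gcd(48, 86) = 2, gcd(50, 86) = 2, gcd(52, 86) = 2, gcd(54, 86) = 2, gcd(56, 86) = 2, gcd(58, 86) = 2, gcd(60, 86) = 2, gcd(62, 86) = 2, gcd(64, 86) = 2, gcd(66, 86) = 2, gcd(68, 86) = 2, gcd(70, 86) = 2, gcd(72, 86) = 2, gcd(74, 86) = 2, gcd(76, 86) = 2, gcd(78, 86) = 2, gcd(80, 86) = 2, gcd(82, 86) = 2, gcd(84, 86) = 2.
All other a ∈ {1, ..., 85} have gcd(a, 86) = 1 and are units. So the nonzero zero-divisors are exactly the 43 values of a appearing in this scan.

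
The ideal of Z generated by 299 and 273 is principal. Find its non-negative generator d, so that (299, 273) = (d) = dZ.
In the PID Z, (a, b) is generated by gcd(a, b). Compute gcd(299, 273) with the extended Euclidean algorithm, tracking rows (r, s, t) with s·299 + t·273 = r:
  row A: (299, 1, 0)   [1·299 + 0·273 = 299]
  row B: (273, 0, 1)   [0·299 + 1·273 = 273]
  299 = 1·273 + 26   → row C = row A − 1·row B = (26, 1, −1)   [check: 1·299 − 1·273 = 26]
  273 = 10·26 + 13   → row D = row B − 10·row C = (13, −10, 11)   [check: −10·299 + 11·273 = 13]
  26 = 2·13 + 0   → remainder 0, stop. gcd = 13 (last nonzero row D).
So gcd(299, 273) = 13, with Bézout identity −10·299 + 11·273 = 13. Containment (⊇): the Bézout identity exhibits 13 as an element of (299, 273), giving (13) ⊆ (299, 273). Containment (⊆): since 13 | 299 and 13 | 273 (299 = 13·23, 273 = 13·21), every Z-linear combination of 299 and 273 is divisible by 13, so (299, 273) ⊆ (13). Therefore (299, 273) = (13), d = 13.

Final answer: (299, 273) = (13); d = 13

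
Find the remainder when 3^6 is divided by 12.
Use repeated squaring. Binary(6) = 110. Walk through the bits of the exponent 6 left-to-right: at each bit after the leading one, square the running value, then multiply by 3 if the bit is 1 (always reducing mod 12):
  bit 1 = 1 (leading): start with 3.
  bit 2 = 1: square 3^2 = 9; bit is 1, so multiply 9·3 = 27 ≡ 3 (mod 12).
  bit 3 = 0: square 3^2 = 9 (mod 12).
Final value: 3^6 ≡ 9 (mod 12).

Final answer: 9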